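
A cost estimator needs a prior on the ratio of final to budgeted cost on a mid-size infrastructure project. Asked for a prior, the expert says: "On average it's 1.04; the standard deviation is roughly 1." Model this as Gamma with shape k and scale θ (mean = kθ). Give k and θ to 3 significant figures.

For Gamma(k, scale θ): mean = kθ, variance = kθ², so CV = 1/√k.
CV = SD/mean = 1/1.04 = 0.9615, hence k = 1/CV² = 1.08.
Then θ = mean/k = 1.04/1.08 = 0.962.

k ≈ 1.08, θ ≈ 0.962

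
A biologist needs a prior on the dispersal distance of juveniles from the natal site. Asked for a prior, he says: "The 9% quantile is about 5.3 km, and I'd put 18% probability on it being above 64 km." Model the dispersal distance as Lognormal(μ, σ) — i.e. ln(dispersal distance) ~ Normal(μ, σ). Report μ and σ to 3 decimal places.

μ ≈ 3.148, σ ≈ 1.104

If T ~ Lognormal(μ,σ) then ln T ~ Normal(μ,σ), so the p-quantile of ln T is μ + z_p·σ.
ln(5.3) = 1.668 and ln(64) = 4.159; z_{0.09} = -1.341, z_{0.82} = 0.9154.
σ = (4.159 − 1.668)/(0.9154 − (-1.341)) = 1.104.
μ = 1.668 − (-1.341)·1.104 = 3.148.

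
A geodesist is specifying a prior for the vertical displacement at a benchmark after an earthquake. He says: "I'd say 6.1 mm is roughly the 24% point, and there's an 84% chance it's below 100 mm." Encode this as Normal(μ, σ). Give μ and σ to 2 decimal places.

μ = 45.10, σ = 55.21

For Normal(μ,σ), the p-quantile is μ + z_p·σ. Here z_{0.24} = -0.7063, z_{0.84} = 0.9945.
So 6.1 = μ − 0.7063σ and 100 = μ + 0.9945σ.
Subtracting: σ = (100 − 6.1)/(0.9945 − (-0.7063)) = 55.21.
Then μ = 6.1 − (-0.7063)·55.21 = 45.10.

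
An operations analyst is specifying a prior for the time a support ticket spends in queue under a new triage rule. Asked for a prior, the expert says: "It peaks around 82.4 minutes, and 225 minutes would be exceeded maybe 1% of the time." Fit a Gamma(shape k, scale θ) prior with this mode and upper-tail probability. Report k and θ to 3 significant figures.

k ≈ 5.56, θ ≈ 18.1

Gamma(k,θ) with k>1 has mode (k−1)θ, so θ = 82.4/(k−1).
Need P(X < 225) = 0.99 with θ tied to k this way. Start at k = 2, θ = 82.4: P(X<225) ≈ 0.757.
Too low — raise k to concentrate. Iterating converges to k ≈ 5.56.
Then θ = 82.4/(5.56−1) ≈ 18.1.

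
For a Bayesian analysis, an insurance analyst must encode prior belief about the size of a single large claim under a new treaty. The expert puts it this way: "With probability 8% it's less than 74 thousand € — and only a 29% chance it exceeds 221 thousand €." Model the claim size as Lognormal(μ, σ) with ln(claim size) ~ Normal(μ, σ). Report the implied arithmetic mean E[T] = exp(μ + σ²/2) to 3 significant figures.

If T ~ Lognormal(μ,σ) then ln T ~ Normal(μ,σ), so the p-quantile of ln T is μ + z_p·σ.
ln(74) = 4.304 and ln(221) = 5.398; z_{0.08} = -1.405, z_{0.71} = 0.5534.
σ = (5.398 − 4.304)/(0.5534 − (-1.405)) = 0.559.
μ = 4.304 − (-1.405)·0.559 = 5.089.
E[T] = exp(μ + σ²/2) = exp(5.089 + 0.1560) = 190 thousand €.

E[T] ≈ 190 thousand €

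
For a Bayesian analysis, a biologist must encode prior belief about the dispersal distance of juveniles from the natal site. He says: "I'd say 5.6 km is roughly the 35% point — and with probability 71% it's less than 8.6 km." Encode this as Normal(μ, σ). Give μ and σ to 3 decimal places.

μ = 6.831, σ = 3.196

For Normal(μ,σ), the p-quantile is μ + z_p·σ. Here z_{0.35} = -0.3853, z_{0.71} = 0.5534.
So 5.6 = μ − 0.3853σ and 8.6 = μ + 0.5534σ.
Subtracting: σ = (8.6 − 5.6)/(0.5534 − (-0.3853)) = 3.196.
Then μ = 5.6 − (-0.3853)·3.196 = 6.831.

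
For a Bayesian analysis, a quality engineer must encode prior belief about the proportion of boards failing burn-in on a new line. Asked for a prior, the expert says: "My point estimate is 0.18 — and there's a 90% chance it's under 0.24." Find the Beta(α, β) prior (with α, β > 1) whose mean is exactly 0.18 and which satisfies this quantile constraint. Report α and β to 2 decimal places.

With mean 0.18 fixed, write α = 0.18s, β = 0.82s where s = α+β.
Need P(θ < 0.24) = 0.9 under Beta(0.18s, 0.82s). Normal approximation: (q−m)/√(m(1−m)/s) ≈ z_{0.9} = 1.28, so s ≈ 0.18·0.82·(1.28)²/(0.24−0.18)² = 67.3.
At s = 67.3: P(θ<0.24) ≈ 0.895. Adjusting to match 0.9 gives s ≈ 70.82.
So α = 0.18·70.82 ≈ 12.75, β = 0.82·70.82 ≈ 58.08.

α ≈ 12.75, β ≈ 58.08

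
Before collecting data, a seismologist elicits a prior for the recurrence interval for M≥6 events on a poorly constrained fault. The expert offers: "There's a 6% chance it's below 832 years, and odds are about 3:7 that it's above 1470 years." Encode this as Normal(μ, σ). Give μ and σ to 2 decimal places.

For Normal(μ,σ), the p-quantile is μ + z_p·σ. Here z_{0.06} = -1.555, z_{0.7} = 0.5244.
So 832 = μ − 1.555σ and 1470 = μ + 0.5244σ.
Subtracting: σ = (1470 − 832)/(0.5244 − (-1.555)) = 306.85.
Then μ = 832 − (-1.555)·306.85 = 1309.09.

μ = 1309.09, σ = 306.85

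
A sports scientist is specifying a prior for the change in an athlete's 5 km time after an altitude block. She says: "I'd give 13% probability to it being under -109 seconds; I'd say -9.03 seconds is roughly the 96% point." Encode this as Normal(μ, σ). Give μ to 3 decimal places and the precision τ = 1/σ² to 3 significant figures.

The p-quantile of Normal(μ,σ) is μ + z_p·σ, with z_{0.13} = -1.126 and z_{0.96} = 1.751.
Eliminate σ: μ = (z₂·x₁ − z₁·x₂)/(z₂ − z₁) = (1.751·-109 − (-1.126)·-9.03)/2.877 = -69.861.
Then σ = (x₂ − x₁)/(z₂ − z₁) = (-9.03 − -109)/2.877 = 34.747.
Precision τ = 1/σ² = 1/34.75² = 0.000828.

μ = -69.861, τ = 0.000828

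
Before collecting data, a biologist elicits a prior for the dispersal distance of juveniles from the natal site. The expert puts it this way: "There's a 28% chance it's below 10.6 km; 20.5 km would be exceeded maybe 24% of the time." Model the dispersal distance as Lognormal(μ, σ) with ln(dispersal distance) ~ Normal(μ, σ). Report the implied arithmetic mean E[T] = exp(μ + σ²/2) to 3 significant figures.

E[T] ≈ 16.3 km

If T ~ Lognormal(μ,σ) then ln T ~ Normal(μ,σ), so the p-quantile of ln T is μ + z_p·σ.
ln(10.6) = 2.361 and ln(20.5) = 3.02; z_{0.28} = -0.5828, z_{0.76} = 0.7063.
σ = (3.02 − 2.361)/(0.7063 − (-0.5828)) = 0.512.
μ = 2.361 − (-0.5828)·0.512 = 2.659.
E[T] = exp(μ + σ²/2) = exp(2.659 + 0.1309) = 16.3 km.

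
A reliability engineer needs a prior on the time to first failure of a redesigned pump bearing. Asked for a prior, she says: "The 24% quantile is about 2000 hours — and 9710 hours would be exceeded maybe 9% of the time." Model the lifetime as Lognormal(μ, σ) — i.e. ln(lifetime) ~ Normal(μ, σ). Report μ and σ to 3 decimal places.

If T ~ Lognormal(μ,σ) then ln T ~ Normal(μ,σ), so the p-quantile of ln T is μ + z_p·σ.
ln(2000) = 7.601 and ln(9710) = 9.181; z_{0.24} = -0.7063, z_{0.91} = 1.341.
σ = (9.181 − 7.601)/(1.341 − (-0.7063)) = 0.772.
μ = 7.601 − (-0.7063)·0.772 = 8.146.

μ ≈ 8.146, σ ≈ 0.772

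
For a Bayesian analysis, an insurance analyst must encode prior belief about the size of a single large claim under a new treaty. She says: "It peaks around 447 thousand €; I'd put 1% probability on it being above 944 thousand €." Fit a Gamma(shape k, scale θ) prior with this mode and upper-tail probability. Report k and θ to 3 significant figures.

k ≈ 9.7, θ ≈ 51.4

Gamma(k,θ) with k>1 has mode (k−1)θ, so θ = 447/(k−1).
Need P(X < 944) = 0.99 with θ tied to k this way. Start at k = 2, θ = 447: P(X<944) ≈ 0.623.
Too low — raise k to concentrate. Iterating converges to k ≈ 9.7.
Then θ = 447/(9.7−1) ≈ 51.4.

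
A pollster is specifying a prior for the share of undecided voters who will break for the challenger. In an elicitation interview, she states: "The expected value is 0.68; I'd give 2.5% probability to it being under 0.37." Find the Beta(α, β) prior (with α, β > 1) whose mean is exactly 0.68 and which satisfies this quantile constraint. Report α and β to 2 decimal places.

α ≈ 6.42, β ≈ 3.02

With mean 0.68 fixed, write α = 0.68s, β = 0.32s where s = α+β.
Need P(θ < 0.37) = 0.025 under Beta(0.68s, 0.32s). Normal approximation: (q−m)/√(m(1−m)/s) ≈ z_{0.025} = -1.96, so s ≈ 0.68·0.32·(-1.96)²/(0.37−0.68)² = 8.7.
At s = 8.7: P(θ<0.37) ≈ 0.030. Adjusting to match 0.025 gives s ≈ 9.43.
So α = 0.68·9.43 ≈ 6.42, β = 0.32·9.43 ≈ 3.02.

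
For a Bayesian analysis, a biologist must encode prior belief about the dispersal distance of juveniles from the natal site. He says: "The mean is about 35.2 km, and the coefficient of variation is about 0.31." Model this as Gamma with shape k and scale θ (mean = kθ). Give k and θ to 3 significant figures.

k ≈ 10.4, θ ≈ 3.38

For Gamma(k, scale θ): mean = kθ, variance = kθ², so CV = 1/√k.
CV = 0.31, hence k = 1/CV² = 10.4.
Then θ = mean/k = 35.2/10.4 = 3.38.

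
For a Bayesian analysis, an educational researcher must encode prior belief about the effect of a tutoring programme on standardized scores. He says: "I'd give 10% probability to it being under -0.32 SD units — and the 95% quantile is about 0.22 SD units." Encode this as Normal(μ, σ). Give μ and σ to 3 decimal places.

μ = -0.084, σ = 0.185

For Normal(μ,σ), the p-quantile is μ + z_p·σ. Here z_{0.1} = -1.282, z_{0.95} = 1.645.
So -0.32 = μ − 1.282σ and 0.22 = μ + 1.645σ.
Subtracting: σ = (0.22 − -0.32)/(1.645 − (-1.282)) = 0.185.
Then μ = -0.32 − (-1.282)·0.185 = -0.084.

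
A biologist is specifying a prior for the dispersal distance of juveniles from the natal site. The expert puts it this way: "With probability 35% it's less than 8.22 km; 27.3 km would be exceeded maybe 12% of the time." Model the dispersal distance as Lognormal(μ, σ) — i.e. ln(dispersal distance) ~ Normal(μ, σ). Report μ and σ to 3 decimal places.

If T ~ Lognormal(μ,σ) then ln T ~ Normal(μ,σ), so the p-quantile of ln T is μ + z_p·σ.
ln(8.22) = 2.107 and ln(27.3) = 3.307; z_{0.35} = -0.3853, z_{0.88} = 1.175.
σ = (3.307 − 2.107)/(1.175 − (-0.3853)) = 0.769.
μ = 2.107 − (-0.3853)·0.769 = 2.403.

μ ≈ 2.403, σ ≈ 0.769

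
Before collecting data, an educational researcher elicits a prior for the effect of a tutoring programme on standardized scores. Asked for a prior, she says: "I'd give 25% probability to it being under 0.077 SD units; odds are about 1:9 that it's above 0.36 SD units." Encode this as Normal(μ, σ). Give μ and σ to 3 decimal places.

μ = 0.175, σ = 0.145

The p-quantile of Normal(μ,σ) is μ + z_p·σ, with z_{0.25} = -0.6745 and z_{0.9} = 1.282.
Eliminate σ: μ = (z₂·x₁ − z₁·x₂)/(z₂ − z₁) = (1.282·0.077 − (-0.6745)·0.36)/1.956 = 0.175.
Then σ = (x₂ − x₁)/(z₂ − z₁) = (0.36 − 0.077)/1.956 = 0.145.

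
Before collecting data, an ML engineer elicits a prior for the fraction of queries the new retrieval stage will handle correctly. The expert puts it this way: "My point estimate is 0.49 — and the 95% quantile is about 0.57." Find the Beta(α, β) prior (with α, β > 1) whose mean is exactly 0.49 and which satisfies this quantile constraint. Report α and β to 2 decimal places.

With mean 0.49 fixed, write α = 0.49s, β = 0.51s where s = α+β.
Need P(θ < 0.57) = 0.95 under Beta(0.49s, 0.51s). Normal approximation: (q−m)/√(m(1−m)/s) ≈ z_{0.95} = 1.64, so s ≈ 0.49·0.51·(1.64)²/(0.57−0.49)² = 105.6.
At s = 105.6: P(θ<0.57) ≈ 0.950. Adjusting to match 0.95 gives s ≈ 105.07.
So α = 0.49·105.07 ≈ 51.48, β = 0.51·105.07 ≈ 53.59.

α ≈ 51.48, β ≈ 53.59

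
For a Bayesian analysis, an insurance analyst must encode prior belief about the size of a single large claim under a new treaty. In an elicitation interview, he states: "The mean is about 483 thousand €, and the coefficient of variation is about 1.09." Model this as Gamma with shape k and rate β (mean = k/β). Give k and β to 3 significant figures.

k ≈ 0.842, β ≈ 0.00174

For Gamma(k, rate β): mean = k/β, variance = k/β², so CV = 1/√k.
CV = 1.09, hence k = 1/CV² = 0.842.
Then β = k/mean = 0.842/483 = 0.00174.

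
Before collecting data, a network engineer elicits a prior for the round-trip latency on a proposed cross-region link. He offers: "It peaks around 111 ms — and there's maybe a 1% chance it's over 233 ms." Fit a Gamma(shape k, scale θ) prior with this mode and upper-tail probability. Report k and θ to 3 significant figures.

Gamma(k,θ) with k>1 has mode (k−1)θ, so θ = 111/(k−1).
Need P(X < 233) = 0.99 with θ tied to k this way. Start at k = 2, θ = 111: P(X<233) ≈ 0.620.
Too low — raise k to concentrate. Iterating converges to k ≈ 9.85.
Then θ = 111/(9.85−1) ≈ 12.5.

k ≈ 9.85, θ ≈ 12.5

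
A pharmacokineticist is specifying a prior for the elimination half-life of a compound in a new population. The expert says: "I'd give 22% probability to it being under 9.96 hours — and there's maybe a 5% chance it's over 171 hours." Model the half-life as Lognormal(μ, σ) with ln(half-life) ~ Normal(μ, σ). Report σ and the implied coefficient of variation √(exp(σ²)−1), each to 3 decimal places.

σ ≈ 1.176, CV ≈ 1.729

If T ~ Lognormal(μ,σ) then ln T ~ Normal(μ,σ), so the p-quantile of ln T is μ + z_p·σ.
ln(9.96) = 2.299 and ln(171) = 5.142; z_{0.22} = -0.7722, z_{0.95} = 1.645.
σ = (5.142 − 2.299)/(1.645 − (-0.7722)) = 1.176.
μ = 2.299 − (-0.7722)·1.176 = 3.207.
CV = √(exp(σ²)−1) = √(exp(1.3836)−1) = 1.729.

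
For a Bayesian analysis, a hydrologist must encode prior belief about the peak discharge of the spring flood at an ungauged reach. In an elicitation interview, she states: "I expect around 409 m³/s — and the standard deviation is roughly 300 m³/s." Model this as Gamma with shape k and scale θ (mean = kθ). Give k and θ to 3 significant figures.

For Gamma(k, scale θ): mean = kθ, variance = kθ², so CV = 1/√k.
CV = SD/mean = 300/409 = 0.7335, hence k = 1/CV² = 1.86.
Then θ = mean/k = 409/1.86 = 220.

k ≈ 1.86, θ ≈ 220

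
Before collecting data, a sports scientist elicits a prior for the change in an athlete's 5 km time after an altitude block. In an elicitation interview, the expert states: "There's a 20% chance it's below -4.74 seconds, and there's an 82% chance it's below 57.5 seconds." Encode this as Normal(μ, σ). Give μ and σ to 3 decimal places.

μ = 25.074, σ = 35.424

For Normal(μ,σ), the p-quantile is μ + z_p·σ. Here z_{0.2} = -0.8416, z_{0.82} = 0.9154.
So -4.74 = μ − 0.8416σ and 57.5 = μ + 0.9154σ.
Subtracting: σ = (57.5 − -4.74)/(0.9154 − (-0.8416)) = 35.424.
Then μ = -4.74 − (-0.8416)·35.424 = 25.074.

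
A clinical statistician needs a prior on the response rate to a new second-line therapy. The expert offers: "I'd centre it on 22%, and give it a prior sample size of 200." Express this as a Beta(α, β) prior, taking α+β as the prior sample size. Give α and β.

Under the effective-sample-size interpretation, Beta(α, β) has prior mean α/(α+β) and prior sample size α+β.
So α+β = 200 and α/(α+β) = 0.22, giving α = 0.22·200 = 44 and β = 200 − 44 = 156.

α = 44, β = 156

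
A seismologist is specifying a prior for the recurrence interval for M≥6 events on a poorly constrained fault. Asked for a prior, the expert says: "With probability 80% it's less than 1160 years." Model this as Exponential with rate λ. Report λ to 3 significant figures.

λ ≈ 0.00139

P(T < 1160.0) = 1 − e^(−λ·1160.0) = 0.8, so λ = −ln(1−0.8)/1160.0 = −ln(0.2)/1160.0 = 0.00139.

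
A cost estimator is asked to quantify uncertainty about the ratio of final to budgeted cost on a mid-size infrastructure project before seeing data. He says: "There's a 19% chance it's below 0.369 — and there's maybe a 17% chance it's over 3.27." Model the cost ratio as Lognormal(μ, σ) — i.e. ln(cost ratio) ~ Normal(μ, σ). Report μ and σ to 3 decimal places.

If T ~ Lognormal(μ,σ) then ln T ~ Normal(μ,σ), so the p-quantile of ln T is μ + z_p·σ.
ln(0.369) = -0.997 and ln(3.27) = 1.185; z_{0.19} = -0.8779, z_{0.83} = 0.9542.
σ = (1.185 − -0.997)/(0.9542 − (-0.8779)) = 1.191.
μ = -0.997 − (-0.8779)·1.191 = 0.049.

μ ≈ 0.049, σ ≈ 1.191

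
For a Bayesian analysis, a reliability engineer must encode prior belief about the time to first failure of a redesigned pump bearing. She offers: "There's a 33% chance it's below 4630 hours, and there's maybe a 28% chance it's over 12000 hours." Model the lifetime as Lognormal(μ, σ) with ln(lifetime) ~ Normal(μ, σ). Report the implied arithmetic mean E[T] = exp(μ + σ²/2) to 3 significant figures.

If T ~ Lognormal(μ,σ) then ln T ~ Normal(μ,σ), so the p-quantile of ln T is μ + z_p·σ.
ln(4630) = 8.44 and ln(12000) = 9.393; z_{0.33} = -0.4399, z_{0.72} = 0.5828.
σ = (9.393 − 8.44)/(0.5828 − (-0.4399)) = 0.931.
μ = 8.44 − (-0.4399)·0.931 = 8.850.
E[T] = exp(μ + σ²/2) = exp(8.850 + 0.4335) = 10800 hours.

E[T] ≈ 10800 hours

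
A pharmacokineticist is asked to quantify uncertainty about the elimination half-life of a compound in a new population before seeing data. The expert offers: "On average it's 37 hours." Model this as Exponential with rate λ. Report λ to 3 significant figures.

λ ≈ 0.027

Exponential mean = 1/λ, so λ = 1/37.0 = 0.027.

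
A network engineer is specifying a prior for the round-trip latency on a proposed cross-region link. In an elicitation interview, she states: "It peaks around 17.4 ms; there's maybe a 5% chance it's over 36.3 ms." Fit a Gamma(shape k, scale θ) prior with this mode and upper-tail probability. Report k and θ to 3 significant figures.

Gamma(k,θ) with k>1 has mode (k−1)θ, so θ = 17.4/(k−1).
Need P(X < 36.3) = 0.95 with θ tied to k this way. Start at k = 2, θ = 17.4: P(X<36.3) ≈ 0.617.
Too low — raise k to concentrate. Iterating converges to k ≈ 6.11.
Then θ = 17.4/(6.11−1) ≈ 3.41.

k ≈ 6.11, θ ≈ 3.41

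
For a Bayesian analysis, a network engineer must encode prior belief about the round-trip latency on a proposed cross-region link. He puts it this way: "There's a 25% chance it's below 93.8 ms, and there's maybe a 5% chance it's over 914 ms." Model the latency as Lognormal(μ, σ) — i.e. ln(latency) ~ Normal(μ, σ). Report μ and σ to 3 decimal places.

If T ~ Lognormal(μ,σ) then ln T ~ Normal(μ,σ), so the p-quantile of ln T is μ + z_p·σ.
ln(93.8) = 4.541 and ln(914) = 6.818; z_{0.25} = -0.6745, z_{0.95} = 1.645.
σ = (6.818 − 4.541)/(1.645 − (-0.6745)) = 0.982.
μ = 4.541 − (-0.6745)·0.982 = 5.203.

μ ≈ 5.203, σ ≈ 0.982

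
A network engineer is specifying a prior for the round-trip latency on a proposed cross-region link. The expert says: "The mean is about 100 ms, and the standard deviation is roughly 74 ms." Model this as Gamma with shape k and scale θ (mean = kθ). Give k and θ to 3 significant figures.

For Gamma(k, scale θ): mean = kθ, variance = kθ², so CV = 1/√k.
CV = SD/mean = 74/100 = 0.74, hence k = 1/CV² = 1.83.
Then θ = mean/k = 100/1.83 = 54.8.

k ≈ 1.83, θ ≈ 54.8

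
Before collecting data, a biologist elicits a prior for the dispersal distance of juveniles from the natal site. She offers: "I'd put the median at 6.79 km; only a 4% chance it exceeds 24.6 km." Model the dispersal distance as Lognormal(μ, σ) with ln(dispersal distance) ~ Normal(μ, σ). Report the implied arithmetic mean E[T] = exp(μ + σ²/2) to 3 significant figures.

If T ~ Lognormal(μ,σ) then ln T ~ Normal(μ,σ), so the p-quantile of ln T is μ + z_p·σ.
ln(6.79) = 1.915 and ln(24.6) = 3.203; z_{0.5} = 0, z_{0.96} = 1.751.
σ = (3.203 − 1.915)/(1.751 − (0)) = 0.735.
μ = 1.915 − (0)·0.735 = 1.915.
E[T] = exp(μ + σ²/2) = exp(1.915 + 0.2703) = 8.9 km.

E[T] ≈ 8.9 km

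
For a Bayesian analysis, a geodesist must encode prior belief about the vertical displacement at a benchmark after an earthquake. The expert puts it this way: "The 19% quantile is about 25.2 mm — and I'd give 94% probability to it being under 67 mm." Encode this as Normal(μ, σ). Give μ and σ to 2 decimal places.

The p-quantile of Normal(μ,σ) is μ + z_p·σ, with z_{0.19} = -0.8779 and z_{0.94} = 1.555.
Eliminate σ: μ = (z₂·x₁ − z₁·x₂)/(z₂ − z₁) = (1.555·25.2 − (-0.8779)·67)/2.433 = 40.28.
Then σ = (x₂ − x₁)/(z₂ − z₁) = (67 − 25.2)/2.433 = 17.18.

μ = 40.28, σ = 17.18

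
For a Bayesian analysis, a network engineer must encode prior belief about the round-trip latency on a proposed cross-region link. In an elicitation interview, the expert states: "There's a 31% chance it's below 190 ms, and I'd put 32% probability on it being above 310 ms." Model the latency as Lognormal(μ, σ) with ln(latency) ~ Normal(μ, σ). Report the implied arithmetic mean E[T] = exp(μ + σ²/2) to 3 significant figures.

If T ~ Lognormal(μ,σ) then ln T ~ Normal(μ,σ), so the p-quantile of ln T is μ + z_p·σ.
ln(190) = 5.247 and ln(310) = 5.737; z_{0.31} = -0.4959, z_{0.68} = 0.4677.
σ = (5.737 − 5.247)/(0.4677 − (-0.4959)) = 0.508.
μ = 5.247 − (-0.4959)·0.508 = 5.499.
E[T] = exp(μ + σ²/2) = exp(5.499 + 0.1291) = 278 ms.

E[T] ≈ 278 ms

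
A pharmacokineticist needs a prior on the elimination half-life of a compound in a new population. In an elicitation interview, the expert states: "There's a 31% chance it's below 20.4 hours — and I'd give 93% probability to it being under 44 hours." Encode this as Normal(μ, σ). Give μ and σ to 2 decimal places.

μ = 26.34, σ = 11.97

For Normal(μ,σ), the p-quantile is μ + z_p·σ. Here z_{0.31} = -0.4959, z_{0.93} = 1.476.
So 20.4 = μ − 0.4959σ and 44 = μ + 1.476σ.
Subtracting: σ = (44 − 20.4)/(1.476 − (-0.4959)) = 11.97.
Then μ = 20.4 − (-0.4959)·11.97 = 26.34.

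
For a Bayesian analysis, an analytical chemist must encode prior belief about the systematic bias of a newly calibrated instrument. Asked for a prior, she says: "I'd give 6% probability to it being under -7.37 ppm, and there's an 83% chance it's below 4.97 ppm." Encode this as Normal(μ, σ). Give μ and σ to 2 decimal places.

μ = 0.28, σ = 4.92

The p-quantile of Normal(μ,σ) is μ + z_p·σ, with z_{0.06} = -1.555 and z_{0.83} = 0.9542.
Eliminate σ: μ = (z₂·x₁ − z₁·x₂)/(z₂ − z₁) = (0.9542·-7.37 − (-1.555)·4.97)/2.509 = 0.28.
Then σ = (x₂ − x₁)/(z₂ − z₁) = (4.97 − -7.37)/2.509 = 4.92.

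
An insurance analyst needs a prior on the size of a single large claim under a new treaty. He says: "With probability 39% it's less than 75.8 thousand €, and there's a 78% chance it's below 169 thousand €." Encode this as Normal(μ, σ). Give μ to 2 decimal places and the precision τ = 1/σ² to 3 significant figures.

The p-quantile of Normal(μ,σ) is μ + z_p·σ, with z_{0.39} = -0.2793 and z_{0.78} = 0.7722.
Eliminate σ: μ = (z₂·x₁ − z₁·x₂)/(z₂ − z₁) = (0.7722·75.8 − (-0.2793)·169)/1.052 = 100.56.
Then σ = (x₂ − x₁)/(z₂ − z₁) = (169 − 75.8)/1.052 = 88.63.
Precision τ = 1/σ² = 1/88.63² = 0.000127.

μ = 100.56, τ = 0.000127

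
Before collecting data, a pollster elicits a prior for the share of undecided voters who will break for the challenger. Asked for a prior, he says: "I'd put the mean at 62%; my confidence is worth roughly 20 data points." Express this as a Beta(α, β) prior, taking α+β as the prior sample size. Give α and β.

Under the effective-sample-size interpretation, Beta(α, β) has prior mean α/(α+β) and prior sample size α+β.
So α+β = 20 and α/(α+β) = 0.62, giving α = 0.62·20 = 12.4 and β = 20 − 12.4 = 7.6.

α = 12.4, β = 7.6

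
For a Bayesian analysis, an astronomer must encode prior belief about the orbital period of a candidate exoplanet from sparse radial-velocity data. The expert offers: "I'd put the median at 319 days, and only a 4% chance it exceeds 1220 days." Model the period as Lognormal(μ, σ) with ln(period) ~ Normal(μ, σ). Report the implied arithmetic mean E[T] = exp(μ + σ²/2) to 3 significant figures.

If T ~ Lognormal(μ,σ) then ln T ~ Normal(μ,σ), so the p-quantile of ln T is μ + z_p·σ.
ln(319) = 5.765 and ln(1220) = 7.107; z_{0.5} = 0, z_{0.96} = 1.751.
σ = (7.107 − 5.765)/(1.751 − (0)) = 0.766.
μ = 5.765 − (0)·0.766 = 5.765.
E[T] = exp(μ + σ²/2) = exp(5.765 + 0.2935) = 428 days.

E[T] ≈ 428 days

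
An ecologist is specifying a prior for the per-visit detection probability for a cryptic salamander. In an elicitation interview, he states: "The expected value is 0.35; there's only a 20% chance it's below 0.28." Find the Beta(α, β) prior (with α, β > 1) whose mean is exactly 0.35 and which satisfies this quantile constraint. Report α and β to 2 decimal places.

With mean 0.35 fixed, write α = 0.35s, β = 0.65s where s = α+β.
Need P(θ < 0.28) = 0.2 under Beta(0.35s, 0.65s). Normal approximation: (q−m)/√(m(1−m)/s) ≈ z_{0.2} = -0.842, so s ≈ 0.35·0.65·(-0.842)²/(0.28−0.35)² = 32.9.
At s = 32.9: P(θ<0.28) ≈ 0.203. Adjusting to match 0.2 gives s ≈ 33.68.
So α = 0.35·33.68 ≈ 11.79, β = 0.65·33.68 ≈ 21.89.

α ≈ 11.79, β ≈ 21.89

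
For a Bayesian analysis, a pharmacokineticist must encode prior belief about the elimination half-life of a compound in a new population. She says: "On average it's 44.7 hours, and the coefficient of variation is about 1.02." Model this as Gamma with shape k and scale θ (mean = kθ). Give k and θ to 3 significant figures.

For Gamma(k, scale θ): mean = kθ, variance = kθ², so CV = 1/√k.
CV = 1.02, hence k = 1/CV² = 0.961.
Then θ = mean/k = 44.7/0.961 = 46.5.

k ≈ 0.961, θ ≈ 46.5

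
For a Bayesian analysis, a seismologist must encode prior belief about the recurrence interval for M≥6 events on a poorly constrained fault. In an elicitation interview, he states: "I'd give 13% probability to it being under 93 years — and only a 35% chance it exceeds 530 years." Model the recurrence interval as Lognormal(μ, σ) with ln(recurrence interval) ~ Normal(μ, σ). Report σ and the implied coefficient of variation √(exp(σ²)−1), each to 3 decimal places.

If T ~ Lognormal(μ,σ) then ln T ~ Normal(μ,σ), so the p-quantile of ln T is μ + z_p·σ.
ln(93) = 4.533 and ln(530) = 6.273; z_{0.13} = -1.126, z_{0.65} = 0.3853.
σ = (6.273 − 4.533)/(0.3853 − (-1.126)) = 1.151.
μ = 4.533 − (-1.126)·1.151 = 5.829.
CV = √(exp(σ²)−1) = √(exp(1.3253)−1) = 1.662.

σ ≈ 1.151, CV ≈ 1.662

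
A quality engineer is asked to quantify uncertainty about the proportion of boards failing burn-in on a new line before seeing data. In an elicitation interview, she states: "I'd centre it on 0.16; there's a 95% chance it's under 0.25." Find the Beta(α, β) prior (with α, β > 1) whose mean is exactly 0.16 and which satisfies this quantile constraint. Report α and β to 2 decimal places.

With mean 0.16 fixed, write α = 0.16s, β = 0.84s where s = α+β.
Need P(θ < 0.25) = 0.95 under Beta(0.16s, 0.84s). Normal approximation: (q−m)/√(m(1−m)/s) ≈ z_{0.95} = 1.64, so s ≈ 0.16·0.84·(1.64)²/(0.25−0.16)² = 44.9.
At s = 44.9: P(θ<0.25) ≈ 0.939. Adjusting to match 0.95 gives s ≈ 51.75.
So α = 0.16·51.75 ≈ 8.28, β = 0.84·51.75 ≈ 43.47.

α ≈ 8.28, β ≈ 43.47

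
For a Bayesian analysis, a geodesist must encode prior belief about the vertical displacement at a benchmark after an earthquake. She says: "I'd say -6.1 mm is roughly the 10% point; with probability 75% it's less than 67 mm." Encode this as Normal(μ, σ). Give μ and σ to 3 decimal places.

μ = 41.793, σ = 37.371

The p-quantile of Normal(μ,σ) is μ + z_p·σ, with z_{0.1} = -1.282 and z_{0.75} = 0.6745.
Eliminate σ: μ = (z₂·x₁ − z₁·x₂)/(z₂ − z₁) = (0.6745·-6.1 − (-1.282)·67)/1.956 = 41.793.
Then σ = (x₂ − x₁)/(z₂ − z₁) = (67 − -6.1)/1.956 = 37.371.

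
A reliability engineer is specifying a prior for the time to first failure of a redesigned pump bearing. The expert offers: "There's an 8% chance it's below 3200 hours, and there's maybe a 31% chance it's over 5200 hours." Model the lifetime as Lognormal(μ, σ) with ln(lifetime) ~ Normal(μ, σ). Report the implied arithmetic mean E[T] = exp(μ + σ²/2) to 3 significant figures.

E[T] ≈ 4730 hours

If T ~ Lognormal(μ,σ) then ln T ~ Normal(μ,σ), so the p-quantile of ln T is μ + z_p·σ.
ln(3200) = 8.071 and ln(5200) = 8.556; z_{0.08} = -1.405, z_{0.69} = 0.4959.
σ = (8.556 − 8.071)/(0.4959 − (-1.405)) = 0.255.
μ = 8.071 − (-1.405)·0.255 = 8.430.
E[T] = exp(μ + σ²/2) = exp(8.430 + 0.0326) = 4730 hours.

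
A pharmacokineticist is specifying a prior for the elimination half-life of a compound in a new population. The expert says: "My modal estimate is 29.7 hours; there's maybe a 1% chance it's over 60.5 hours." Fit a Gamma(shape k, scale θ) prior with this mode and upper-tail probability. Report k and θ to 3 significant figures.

Gamma(k,θ) with k>1 has mode (k−1)θ, so θ = 29.7/(k−1).
Need P(X < 60.5) = 0.99 with θ tied to k this way. Start at k = 2, θ = 29.7: P(X<60.5) ≈ 0.604.
Too low — raise k to concentrate. Iterating converges to k ≈ 10.7.
Then θ = 29.7/(10.7−1) ≈ 3.07.

k ≈ 10.7, θ ≈ 3.07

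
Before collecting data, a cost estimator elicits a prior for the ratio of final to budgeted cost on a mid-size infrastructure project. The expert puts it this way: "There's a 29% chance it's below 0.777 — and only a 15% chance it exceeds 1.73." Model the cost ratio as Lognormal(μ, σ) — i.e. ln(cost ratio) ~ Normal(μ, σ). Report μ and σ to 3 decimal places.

If T ~ Lognormal(μ,σ) then ln T ~ Normal(μ,σ), so the p-quantile of ln T is μ + z_p·σ.
ln(0.777) = -0.2523 and ln(1.73) = 0.5481; z_{0.29} = -0.5534, z_{0.85} = 1.036.
σ = (0.5481 − -0.2523)/(1.036 − (-0.5534)) = 0.503.
μ = -0.2523 − (-0.5534)·0.503 = 0.026.

μ ≈ 0.026, σ ≈ 0.503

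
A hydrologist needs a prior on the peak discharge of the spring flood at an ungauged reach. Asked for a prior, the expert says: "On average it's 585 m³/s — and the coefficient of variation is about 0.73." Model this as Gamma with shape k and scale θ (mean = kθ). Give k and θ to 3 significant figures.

For Gamma(k, scale θ): mean = kθ, variance = kθ², so CV = 1/√k.
CV = 0.73, hence k = 1/CV² = 1.88.
Then θ = mean/k = 585/1.88 = 312.

k ≈ 1.88, θ ≈ 312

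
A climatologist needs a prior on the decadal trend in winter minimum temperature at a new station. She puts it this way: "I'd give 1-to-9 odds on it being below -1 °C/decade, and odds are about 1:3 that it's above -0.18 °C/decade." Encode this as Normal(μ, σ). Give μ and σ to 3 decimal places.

μ = -0.463, σ = 0.419

The p-quantile of Normal(μ,σ) is μ + z_p·σ, with z_{0.1} = -1.282 and z_{0.75} = 0.6745.
Eliminate σ: μ = (z₂·x₁ − z₁·x₂)/(z₂ − z₁) = (0.6745·-1 − (-1.282)·-0.18)/1.956 = -0.463.
Then σ = (x₂ − x₁)/(z₂ − z₁) = (-0.18 − -1)/1.956 = 0.419.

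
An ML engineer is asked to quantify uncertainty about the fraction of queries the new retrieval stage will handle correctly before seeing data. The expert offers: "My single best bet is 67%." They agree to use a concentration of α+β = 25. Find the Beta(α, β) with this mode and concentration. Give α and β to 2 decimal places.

For α,β > 1 the Beta mode is (α−1)/(α+β−2). With α+β = 25, the mode is (α−1)/23.
Set (α−1)/23 = 0.67 → α = 1 + 0.67·23 = 16.41.
β = 25 − α = 8.59.

α = 16.41, β = 8.59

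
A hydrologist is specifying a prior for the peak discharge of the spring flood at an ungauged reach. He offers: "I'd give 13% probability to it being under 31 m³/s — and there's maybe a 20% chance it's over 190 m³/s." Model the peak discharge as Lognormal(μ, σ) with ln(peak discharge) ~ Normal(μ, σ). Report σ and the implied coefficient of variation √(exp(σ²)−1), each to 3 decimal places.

If T ~ Lognormal(μ,σ) then ln T ~ Normal(μ,σ), so the p-quantile of ln T is μ + z_p·σ.
ln(31) = 3.434 and ln(190) = 5.247; z_{0.13} = -1.126, z_{0.8} = 0.8416.
σ = (5.247 − 3.434)/(0.8416 − (-1.126)) = 0.921.
μ = 3.434 − (-1.126)·0.921 = 4.472.
CV = √(exp(σ²)−1) = √(exp(0.8487)−1) = 1.156.

σ ≈ 0.921, CV ≈ 1.156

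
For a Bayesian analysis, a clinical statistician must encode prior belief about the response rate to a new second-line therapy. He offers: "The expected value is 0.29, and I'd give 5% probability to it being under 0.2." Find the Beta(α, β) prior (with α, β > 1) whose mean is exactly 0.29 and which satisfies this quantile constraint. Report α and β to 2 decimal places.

With mean 0.29 fixed, write α = 0.29s, β = 0.71s where s = α+β.
Need P(θ < 0.2) = 0.05 under Beta(0.29s, 0.71s). Normal approximation: (q−m)/√(m(1−m)/s) ≈ z_{0.05} = -1.64, so s ≈ 0.29·0.71·(-1.64)²/(0.2−0.29)² = 68.8.
At s = 68.8: P(θ<0.2) ≈ 0.041. Adjusting to match 0.05 gives s ≈ 62.14.
So α = 0.29·62.14 ≈ 18.02, β = 0.71·62.14 ≈ 44.12.

α ≈ 18.02, β ≈ 44.12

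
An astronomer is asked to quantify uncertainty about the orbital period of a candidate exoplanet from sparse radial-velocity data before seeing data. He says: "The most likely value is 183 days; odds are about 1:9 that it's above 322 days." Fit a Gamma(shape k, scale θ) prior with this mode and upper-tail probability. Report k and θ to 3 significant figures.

Gamma(k,θ) with k>1 has mode (k−1)θ, so θ = 183/(k−1).
Need P(X < 322) = 0.9 with θ tied to k this way. Start at k = 2, θ = 183: P(X<322) ≈ 0.525.
Too low — raise k to concentrate. Iterating converges to k ≈ 6.95.
Then θ = 183/(6.95−1) ≈ 30.8.

k ≈ 6.95, θ ≈ 30.8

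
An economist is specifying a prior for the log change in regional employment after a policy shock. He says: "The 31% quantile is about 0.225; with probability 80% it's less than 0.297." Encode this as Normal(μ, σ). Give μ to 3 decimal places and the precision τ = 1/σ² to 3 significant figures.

μ = 0.252, τ = 345

The p-quantile of Normal(μ,σ) is μ + z_p·σ, with z_{0.31} = -0.4959 and z_{0.8} = 0.8416.
Eliminate σ: μ = (z₂·x₁ − z₁·x₂)/(z₂ − z₁) = (0.8416·0.225 − (-0.4959)·0.297)/1.337 = 0.252.
Then σ = (x₂ − x₁)/(z₂ − z₁) = (0.297 − 0.225)/1.337 = 0.054.
Precision τ = 1/σ² = 1/0.05383² = 345.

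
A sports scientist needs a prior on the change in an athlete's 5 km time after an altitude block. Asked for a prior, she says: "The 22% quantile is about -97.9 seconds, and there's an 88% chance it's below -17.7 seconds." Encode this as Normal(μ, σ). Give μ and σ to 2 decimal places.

μ = -66.10, σ = 41.19

The p-quantile of Normal(μ,σ) is μ + z_p·σ, with z_{0.22} = -0.7722 and z_{0.88} = 1.175.
Eliminate σ: μ = (z₂·x₁ − z₁·x₂)/(z₂ − z₁) = (1.175·-97.9 − (-0.7722)·-17.7)/1.947 = -66.10.
Then σ = (x₂ − x₁)/(z₂ − z₁) = (-17.7 − -97.9)/1.947 = 41.19.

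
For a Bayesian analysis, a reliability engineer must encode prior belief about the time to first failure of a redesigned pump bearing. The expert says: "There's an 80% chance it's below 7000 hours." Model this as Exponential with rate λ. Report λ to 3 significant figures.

P(T < 7000.0) = 1 − e^(−λ·7000.0) = 0.8, so λ = −ln(1−0.8)/7000.0 = −ln(0.2)/7000.0 = 0.00023.

λ ≈ 0.00023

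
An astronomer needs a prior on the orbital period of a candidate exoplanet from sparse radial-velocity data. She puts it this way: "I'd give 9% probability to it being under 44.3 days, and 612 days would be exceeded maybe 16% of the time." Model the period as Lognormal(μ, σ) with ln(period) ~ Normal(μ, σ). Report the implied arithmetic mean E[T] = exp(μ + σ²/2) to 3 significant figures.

If T ~ Lognormal(μ,σ) then ln T ~ Normal(μ,σ), so the p-quantile of ln T is μ + z_p·σ.
ln(44.3) = 3.791 and ln(612) = 6.417; z_{0.09} = -1.341, z_{0.84} = 0.9945.
σ = (6.417 − 3.791)/(0.9945 − (-1.341)) = 1.124.
μ = 3.791 − (-1.341)·1.124 = 5.299.
E[T] = exp(μ + σ²/2) = exp(5.299 + 0.6322) = 376 days.

E[T] ≈ 376 days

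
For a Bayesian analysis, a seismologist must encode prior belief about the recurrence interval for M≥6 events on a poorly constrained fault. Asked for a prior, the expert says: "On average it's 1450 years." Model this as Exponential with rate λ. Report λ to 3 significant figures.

Exponential mean = 1/λ, so λ = 1/1450.0 = 0.00069.

λ ≈ 0.00069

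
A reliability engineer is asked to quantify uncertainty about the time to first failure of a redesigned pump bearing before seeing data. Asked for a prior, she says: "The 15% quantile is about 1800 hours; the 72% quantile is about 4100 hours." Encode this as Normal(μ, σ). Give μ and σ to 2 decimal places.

The p-quantile of Normal(μ,σ) is μ + z_p·σ, with z_{0.15} = -1.036 and z_{0.72} = 0.5828.
Eliminate σ: μ = (z₂·x₁ − z₁·x₂)/(z₂ − z₁) = (0.5828·1800 − (-1.036)·4100)/1.619 = 3272.14.
Then σ = (x₂ − x₁)/(z₂ − z₁) = (4100 − 1800)/1.619 = 1420.39.

μ = 3272.14, σ = 1420.39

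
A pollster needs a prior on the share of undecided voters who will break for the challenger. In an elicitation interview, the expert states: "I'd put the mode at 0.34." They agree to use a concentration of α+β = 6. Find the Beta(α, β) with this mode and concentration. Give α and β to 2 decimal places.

For α,β > 1 the Beta mode is (α−1)/(α+β−2). With α+β = 6, the mode is (α−1)/4.
Set (α−1)/4 = 0.34 → α = 1 + 0.34·4 = 2.36.
β = 6 − α = 3.64.

α = 2.36, β = 3.64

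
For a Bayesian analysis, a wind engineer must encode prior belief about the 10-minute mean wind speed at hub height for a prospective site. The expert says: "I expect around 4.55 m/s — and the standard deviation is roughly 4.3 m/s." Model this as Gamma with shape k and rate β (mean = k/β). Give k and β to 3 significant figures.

k ≈ 1.12, β ≈ 0.246

For Gamma(k, rate β): mean = k/β, variance = k/β², so CV = 1/√k.
CV = SD/mean = 4.3/4.55 = 0.9451, hence k = 1/CV² = 1.12.
Then β = k/mean = 1.12/4.55 = 0.246.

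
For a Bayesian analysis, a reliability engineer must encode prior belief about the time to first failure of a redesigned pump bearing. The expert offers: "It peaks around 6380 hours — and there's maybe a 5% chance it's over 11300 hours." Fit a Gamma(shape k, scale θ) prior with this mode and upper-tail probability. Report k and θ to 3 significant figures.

Gamma(k,θ) with k>1 has mode (k−1)θ, so θ = 6380/(k−1).
Need P(X < 11300) = 0.95 with θ tied to k this way. Start at k = 2, θ = 6380: P(X<11300) ≈ 0.529.
Too low — raise k to concentrate. Iterating converges to k ≈ 9.53.
Then θ = 6380/(9.53−1) ≈ 748.

k ≈ 9.53, θ ≈ 748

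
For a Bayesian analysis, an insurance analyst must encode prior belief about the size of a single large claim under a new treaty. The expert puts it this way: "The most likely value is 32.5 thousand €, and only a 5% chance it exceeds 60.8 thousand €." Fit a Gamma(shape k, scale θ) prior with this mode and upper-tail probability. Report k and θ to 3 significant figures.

k ≈ 8.09, θ ≈ 4.58

Gamma(k,θ) with k>1 has mode (k−1)θ, so θ = 32.5/(k−1).
Need P(X < 60.8) = 0.95 with θ tied to k this way. Start at k = 2, θ = 32.5: P(X<60.8) ≈ 0.558.
Too low — raise k to concentrate. Iterating converges to k ≈ 8.09.
Then θ = 32.5/(8.09−1) ≈ 4.58.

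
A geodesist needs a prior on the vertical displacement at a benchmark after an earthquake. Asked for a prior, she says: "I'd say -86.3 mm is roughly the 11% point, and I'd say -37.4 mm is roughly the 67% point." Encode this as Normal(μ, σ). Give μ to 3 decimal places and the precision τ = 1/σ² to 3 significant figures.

For Normal(μ,σ), the p-quantile is μ + z_p·σ. Here z_{0.11} = -1.227, z_{0.67} = 0.4399.
So -86.3 = μ − 1.227σ and -37.4 = μ + 0.4399σ.
Subtracting: σ = (-37.4 − -86.3)/(0.4399 − (-1.227)) = 29.344.
Then μ = -86.3 − (-1.227)·29.344 = -50.309.
Precision τ = 1/σ² = 1/29.34² = 0.00116.

μ = -50.309, τ = 0.00116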